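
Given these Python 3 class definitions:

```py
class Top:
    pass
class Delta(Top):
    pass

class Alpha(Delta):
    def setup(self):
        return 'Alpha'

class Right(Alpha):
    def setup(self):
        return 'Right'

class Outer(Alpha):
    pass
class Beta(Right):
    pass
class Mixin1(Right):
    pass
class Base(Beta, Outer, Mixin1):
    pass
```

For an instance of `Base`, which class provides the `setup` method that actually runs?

Right

L[Base] = Base + merge(L[Beta], L[Outer], L[Mixin1], [Beta Outer Mixin1])
  take Beta:  [Beta Right Alpha Delta Top object] + [Outer Alpha Delta Top object] + [Mixin1 Right Alpha Delta Top object] + [Beta Outer Mixin1]
  take Outer:  [Right Alpha Delta Top object] + [Outer Alpha Delta Top object] + [Mixin1 Right Alpha Delta Top object] + [Outer Mixin1]
  take Mixin1:  [Right Alpha Delta Top object] + [Alpha Delta Top object] + [Mixin1 Right Alpha Delta Top object] + [Mixin1]
  take Right:  [Right Alpha Delta Top object] + [Alpha Delta Top object] + [Right Alpha Delta Top object]
  take Alpha:  [Alpha Delta Top object] + [Alpha Delta Top object] + [Alpha Delta Top object]
  take Delta:  [Delta Top object] + [Delta Top object] + [Delta Top object]
  take Top:  [Top object] + [Top object] + [Top object]
  take object:  [object] + [object] + [object]
MRO: Base Beta Outer Mixin1 Right Alpha Delta Top object
setup is defined in: Alpha, Right. First along the MRO is Right.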